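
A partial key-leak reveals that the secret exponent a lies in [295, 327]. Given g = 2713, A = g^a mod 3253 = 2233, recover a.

Compute 2713^295 mod 3253 = 2008, then multiply by 2713 repeatedly:
  2713^295=2008  2713^296=2182  2713^297=2559  2713^298=665  2713^299=1983
  2713^300=2670  2713^301=2532  2713^302=2233
Found 2233 at exponent 302.

302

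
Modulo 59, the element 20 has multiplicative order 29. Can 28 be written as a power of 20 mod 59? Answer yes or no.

yes

28 ∈ ⟨20⟩ iff 28^29 ≡ 1 (mod 59), since |⟨20⟩| = 29.
28^29 mod 59 = 1.
Since 1 = 1, 28 lies in the subgroup.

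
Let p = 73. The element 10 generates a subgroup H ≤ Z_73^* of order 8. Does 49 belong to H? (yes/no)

no

⟨10⟩ has order 8; its elements mod 73 are {1, 10, 22, 27, 46, 51, 63, 72}.
49 is not in this set.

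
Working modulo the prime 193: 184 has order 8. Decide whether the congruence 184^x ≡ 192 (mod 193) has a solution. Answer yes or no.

yes

192 ∈ ⟨184⟩ iff 192^8 ≡ 1 (mod 193), since |⟨184⟩| = 8.
192^8 mod 193 = 1.
Since 1 = 1, 192 lies in the subgroup.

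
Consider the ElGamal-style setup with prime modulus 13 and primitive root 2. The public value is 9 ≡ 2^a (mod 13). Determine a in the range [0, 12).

8

Successive powers of 2 modulo 13:
  2^0=1  2^1=2  2^2=4  2^3=8  2^4=3  2^5=6
  2^6=12  2^7=11  2^8=9
So 2^8 ≡ 9 (mod 13), giving a = 8.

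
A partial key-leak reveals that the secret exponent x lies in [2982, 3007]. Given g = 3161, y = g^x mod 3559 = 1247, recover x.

3003

Compute 3161^2982 mod 3559 = 3493, then multiply by 3161 repeatedly:
  3161^2982=3493  3161^2983=1355  3161^2984=1678  3161^2985=1248  3161^2986=1556
  3161^2987=3537  3161^2988=1638  3161^2989=2932  3161^2990=416  3161^2991=1705
  3161^2992=1179  3161^2993=546  3161^2994=3350  3161^2995=1325  3161^2996=2941
  3161^2997=393  3161^2998=182  3161^2999=2303  3161^3000=1628  3161^3001=3353
  3161^3002=131  3161^3003=1247
Found 1247 at exponent 3003.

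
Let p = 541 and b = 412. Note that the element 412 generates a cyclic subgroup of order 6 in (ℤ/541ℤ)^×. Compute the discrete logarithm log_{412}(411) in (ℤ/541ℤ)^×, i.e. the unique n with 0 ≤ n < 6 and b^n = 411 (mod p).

Successive powers of 412 modulo 541:
  412^0=1  412^1=412  412^2=411
So 412^2 ≡ 411 (mod 541), giving n = 2.

2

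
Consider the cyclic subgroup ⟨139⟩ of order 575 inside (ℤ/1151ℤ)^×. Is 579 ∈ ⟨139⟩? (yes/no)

579 ∈ ⟨139⟩ iff 579^575 ≡ 1 (mod 1151), since |⟨139⟩| = 575.
579^575 mod 1151 = 1.
Since 1 = 1, 579 lies in the subgroup.

yes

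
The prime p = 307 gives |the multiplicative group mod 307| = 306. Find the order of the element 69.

The order of 69 must divide p − 1 = 306 = 2 · 3^2 · 17.
Divisors: 1, 2, 3, 6, 9, 17, 18, 34, 51, 102, 153, 306.
Check each in increasing order: 69^1 ≡ 69;  69^2 ≡ 156;  69^3 ≡ 19;  69^6 ≡ 54;  69^9 ≡ 105;  69^17 ≡ 53;  69^18 ≡ 280;  69^34 ≡ 46;  69^51 ≡ 289;  69^102 ≡ 17;  69^153 ≡ 1.
Smallest exponent giving 1 is 153.

153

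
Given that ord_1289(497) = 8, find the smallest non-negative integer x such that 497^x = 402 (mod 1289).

Successive powers of 497 modulo 1289:
  497^0=1  497^1=497  497^2=810  497^3=402
So 497^3 ≡ 402 (mod 1289), giving x = 3.

3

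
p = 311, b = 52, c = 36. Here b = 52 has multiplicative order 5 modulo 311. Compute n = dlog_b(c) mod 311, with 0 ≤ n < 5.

Successive powers of 52 modulo 311:
  52^0=1  52^1=52  52^2=216  52^3=36
So 52^3 ≡ 36 (mod 311), giving n = 3.

3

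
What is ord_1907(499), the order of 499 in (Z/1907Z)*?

The order of 499 must divide p − 1 = 1906 = 2 · 953.
Divisors: 1, 2, 953, 1906.
Check each in increasing order: 499^1 ≡ 499;  499^2 ≡ 1091;  499^953 ≡ 1906;  499^1906 ≡ 1.
Smallest exponent giving 1 is 1906.

1906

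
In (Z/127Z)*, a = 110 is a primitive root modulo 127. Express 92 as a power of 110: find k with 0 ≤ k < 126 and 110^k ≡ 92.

Baby-step giant-step with m = ceil(sqrt(126)) = 12.
Baby table (110^j mod 127 for j=0..11):
  0:1  1:110  2:35  3:40  4:82  5:3  6:76  7:105
  8:120  9:119  10:9  11:101
Giant step factor: 110^(-12) ≡ 25 (mod 127).
Scan 92·25^i mod 127 for i = 0, 1, …:
  i=0: 92   i=1: 14   i=2: 96   i=3: 114
  i=4: 56   i=5: 3
Match at i=5, j=5: k = 5·12 + 5 = 65.

65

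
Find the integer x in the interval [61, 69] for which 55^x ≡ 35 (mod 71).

61

Compute 55^61 mod 71 = 35, then multiply by 55 repeatedly:
  55^61=35
Found 35 at exponent 61.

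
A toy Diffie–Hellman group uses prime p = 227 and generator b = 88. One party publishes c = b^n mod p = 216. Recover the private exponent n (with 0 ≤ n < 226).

41

Baby-step giant-step with m = ceil(sqrt(226)) = 16.
Baby table (88^j mod 227 for j=0..15):
  0:1  1:88  2:26  3:18  4:222  5:14  6:97  7:137
  8:25  9:157  10:196  11:223  12:102  13:123  14:155  15:20
Giant step factor: 88^(-16) ≡ 77 (mod 227).
Scan 216·77^i mod 227 for i = 0, 1, …:
  i=0: 216   i=1: 61   i=2: 157
Match at i=2, j=9: n = 2·16 + 9 = 41.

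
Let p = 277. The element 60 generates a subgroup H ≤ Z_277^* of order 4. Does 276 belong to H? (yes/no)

yes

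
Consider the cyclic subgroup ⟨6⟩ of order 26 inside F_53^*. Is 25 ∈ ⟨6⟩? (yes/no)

25 ∈ ⟨6⟩ iff 25^26 ≡ 1 (mod 53), since |⟨6⟩| = 26.
25^26 mod 53 = 1.
Since 1 = 1, 25 lies in the subgroup.

yes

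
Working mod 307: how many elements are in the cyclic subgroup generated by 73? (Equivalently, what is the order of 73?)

The order of 73 must divide p − 1 = 306 = 2 · 3^2 · 17.
Divisors: 1, 2, 3, 6, 9, 17, 18, 34, 51, 102, 153, 306.
Check each in increasing order: 73^1 ≡ 73;  73^2 ≡ 110;  73^3 ≡ 48;  73^6 ≡ 155;  73^9 ≡ 72;  73^17 ≡ 214;  73^18 ≡ 272;  73^34 ≡ 53;  73^51 ≡ 290;  73^102 ≡ 289;  73^153 ≡ 306;  73^306 ≡ 1.
Smallest exponent giving 1 is 306.

306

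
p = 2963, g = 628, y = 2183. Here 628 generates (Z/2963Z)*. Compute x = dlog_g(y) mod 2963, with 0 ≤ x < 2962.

Baby-step giant-step with m = ceil(sqrt(2962)) = 55.
Baby table (628^j mod 2963 for j=0..54):
  0:1  1:628  2:305  3:1908  4:1172  5:1192  6:1900  7:2074
  8:1715  9:1451  10:1587  11:1068  12:1066  13:2773  14:2163  15:1310
  16:1929  17:2508  18:1671  19:486  20:19  21:80  22:2832  23:696
  24:1527  25:1907  26:544  27:887  28:2955  29:902  30:523  31:2514
  32:2476  33:2316  34:2578  35:1186  36:1095  37:244  38:2119  39:345
  40:361  41:1520  42:474  43:1372  44:2346  45:677  46:1447  47:2038
  48:2811  49:2323  50:1048  51:358  52:2599  53:2522  54:1574
Giant step factor: 628^(-55) ≡ 195 (mod 2963).
Scan 2183·195^i mod 2963 for i = 0, 1, …:
  i=0: 2183   i=1: 1976   i=2: 130   i=3: 1646
  i=4: 966   i=5: 1701   i=6: 2802   i=7: 1198
  i=8: 2496   i=9: 788     …   i=43: 203
  i=44: 1066
Match at i=44, j=12: x = 44·55 + 12 = 2432.

2432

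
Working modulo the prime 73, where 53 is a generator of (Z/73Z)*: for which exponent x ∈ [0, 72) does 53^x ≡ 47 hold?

Baby-step giant-step with m = ceil(sqrt(72)) = 9.
Baby table (53^j mod 73 for j=0..8):
  0:1  1:53  2:35  3:30  4:57  5:28  6:24  7:31
  8:37
Giant step factor: 53^(-9) ≡ 51 (mod 73).
Scan 47·51^i mod 73 for i = 0, 1, …:
  i=0: 47   i=1: 61   i=2: 45   i=3: 32
  i=4: 26   i=5: 12   i=6: 28
Match at i=6, j=5: x = 6·9 + 5 = 59.

59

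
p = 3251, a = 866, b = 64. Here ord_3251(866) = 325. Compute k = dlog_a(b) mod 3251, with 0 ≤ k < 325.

Baby-step giant-step with m = ceil(sqrt(325)) = 19.
Baby table (866^j mod 3251 for j=0..18):
  0:1  1:866  2:2226  3:3124  4:552  5:135  6:3125  7:1418
  8:2361  9:2998  10:1970  11:2496  12:2872  13:137  14:1606  15:2619
  16:2107  17:851  18:2240
Giant step factor: 866^(-19) ≡ 523 (mod 3251).
Scan 64·523^i mod 3251 for i = 0, 1, …:
  i=0: 64   i=1: 962   i=2: 2472   i=3: 2209
  i=4: 1202   i=5: 1203   i=6: 1726   i=7: 2171
  i=8: 834   i=9: 548     …   i=13: 2571
  i=14: 1970
Match at i=14, j=10: k = 14·19 + 10 = 276.

276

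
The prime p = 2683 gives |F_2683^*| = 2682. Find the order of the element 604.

2682

The order of 604 must divide p − 1 = 2682 = 2 · 3^2 · 149.
Divisors: 1, 2, 3, 6, 9, 18, 149, 298, 447, 894, 1341, 2682.
Check each in increasing order: 604^1 ≡ 604;  604^2 ≡ 2611;  604^3 ≡ 2123;  604^6 ≡ 2372;  604^9 ≡ 2448;  604^18 ≡ 1565;  604^149 ≡ 2200;  604^298 ≡ 2551;  604^447 ≡ 2047;  604^894 ≡ 2046;  604^1341 ≡ 2682;  604^2682 ≡ 1.
Smallest exponent giving 1 is 2682.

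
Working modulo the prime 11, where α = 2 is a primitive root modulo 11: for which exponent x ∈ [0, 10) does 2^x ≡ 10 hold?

5

Successive powers of 2 modulo 11:
  2^0=1  2^1=2  2^2=4  2^3=8  2^4=5  2^5=10
So 2^5 ≡ 10 (mod 11), giving x = 5.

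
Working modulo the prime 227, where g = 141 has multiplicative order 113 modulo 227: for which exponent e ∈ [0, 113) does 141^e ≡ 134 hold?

51

Baby-step giant-step with m = ceil(sqrt(113)) = 11.
Baby table (141^j mod 227 for j=0..10):
  0:1  1:141  2:132  3:225  4:172  5:190  6:4  7:110
  8:74  9:219  10:7
Giant step factor: 141^(-11) ≡ 23 (mod 227).
Scan 134·23^i mod 227 for i = 0, 1, …:
  i=0: 134   i=1: 131   i=2: 62   i=3: 64
  i=4: 110
Match at i=4, j=7: e = 4·11 + 7 = 51.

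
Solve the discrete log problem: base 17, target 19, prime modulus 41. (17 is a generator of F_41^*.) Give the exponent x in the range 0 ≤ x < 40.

Successive powers of 17 modulo 41:
  17^0=1  17^1=17  17^2=2  17^3=34  17^4=4  17^5=27
  17^6=8  17^7=13  17^8=16  17^9=26  17^10=32  17^11=11
  17^12=23  17^13=22  17^14=5  17^15=3  17^16=10  17^17=6
  17^18=20  17^19=12  17^20=40  17^21=24  17^22=39  17^23=7
  17^24=37  17^25=14  17^26=33  17^27=28  17^28=25  17^29=15
  17^30=9  17^31=30  17^32=18  17^33=19
So 17^33 ≡ 19 (mod 41), giving x = 33.

33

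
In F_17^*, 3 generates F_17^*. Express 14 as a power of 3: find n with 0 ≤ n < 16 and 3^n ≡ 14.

Successive powers of 3 modulo 17:
  3^0=1  3^1=3  3^2=9  3^3=10  3^4=13  3^5=5
  3^6=15  3^7=11  3^8=16  3^9=14
So 3^9 ≡ 14 (mod 17), giving n = 9.

9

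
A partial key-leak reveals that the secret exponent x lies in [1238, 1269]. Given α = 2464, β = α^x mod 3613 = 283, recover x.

Compute 2464^1238 mod 3613 = 3469, then multiply by 2464 repeatedly:
  2464^1238=3469  2464^1239=2871  2464^1240=3503  2464^1241=3548  2464^1242=2425
  2464^1243=2911  2464^1244=899  2464^1245=367  2464^1246=1038  2464^1247=3241
  2464^1248=1094  2464^1249=318  2464^1250=3144  2464^1251=544  2464^1252=3606
  2464^1253=817  2464^1254=647  2464^1255=875  2464^1256=2652  2464^1257=2224
  2464^1258=2628  2464^1259=896  2464^1260=201  2464^1261=283
Found 283 at exponent 1261.

1261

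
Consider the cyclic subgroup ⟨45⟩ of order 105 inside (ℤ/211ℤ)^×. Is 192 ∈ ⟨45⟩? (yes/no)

no

192 ∈ ⟨45⟩ iff 192^105 ≡ 1 (mod 211), since |⟨45⟩| = 105.
192^105 mod 211 = 210.
Since 210 ≠ 1, 192 does not lie in the subgroup.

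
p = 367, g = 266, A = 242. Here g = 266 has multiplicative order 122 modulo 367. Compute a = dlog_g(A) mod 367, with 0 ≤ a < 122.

Baby-step giant-step with m = ceil(sqrt(122)) = 12.
Baby table (266^j mod 367 for j=0..11):
  0:1  1:266  2:292  3:235  4:120  5:358  6:175  7:308
  8:87  9:21  10:81  11:260
Giant step factor: 266^(-12) ≡ 47 (mod 367).
Scan 242·47^i mod 367 for i = 0, 1, …:
  i=0: 242   i=1: 364   i=2: 226   i=3: 346
  i=4: 114   i=5: 220   i=6: 64   i=7: 72
  i=8: 81
Match at i=8, j=10: a = 8·12 + 10 = 106.

106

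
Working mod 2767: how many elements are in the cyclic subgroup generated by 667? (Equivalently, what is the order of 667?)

The order of 667 must divide p − 1 = 2766 = 2 · 3 · 461.
Divisors: 1, 2, 3, 6, 461, 922, 1383, 2766.
Check each in increasing order: 667^1 ≡ 667;  667^2 ≡ 2169;  667^3 ≡ 2349;  667^6 ≡ 403;  667^461 ≡ 2439;  667^922 ≡ 2438;  667^1383 ≡ 2766;  667^2766 ≡ 1.
Smallest exponent giving 1 is 2766.

2766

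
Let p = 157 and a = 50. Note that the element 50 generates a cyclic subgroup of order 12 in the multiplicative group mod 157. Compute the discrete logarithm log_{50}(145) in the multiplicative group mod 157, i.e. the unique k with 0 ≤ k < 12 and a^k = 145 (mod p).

2

Successive powers of 50 modulo 157:
  50^0=1  50^1=50  50^2=145
So 50^2 ≡ 145 (mod 157), giving k = 2.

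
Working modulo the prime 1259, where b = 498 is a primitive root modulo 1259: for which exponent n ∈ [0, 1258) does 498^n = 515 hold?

Baby-step giant-step with m = ceil(sqrt(1258)) = 36.
Baby table (498^j mod 1259 for j=0..35):
  0:1  1:498  2:1240  3:610  4:361  5:1000  6:695  7:1144
  8:644  9:926  10:354  11:32  12:828  13:651  14:635  15:221
  16:525  17:837  18:97  19:464  20:675  21:1256  22:1024  23:57
  24:688  25:176  26:777  27:433  28:345  29:586  30:999  31:197
  32:1163  33:34  34:565  35:613
Giant step factor: 498^(-36) ≡ 357 (mod 1259).
Scan 515·357^i mod 1259 for i = 0, 1, …:
  i=0: 515   i=1: 41   i=2: 788   i=3: 559
  i=4: 641   i=5: 958   i=6: 817   i=7: 840
  i=8: 238   i=9: 613
Match at i=9, j=35: n = 9·36 + 35 = 359.

359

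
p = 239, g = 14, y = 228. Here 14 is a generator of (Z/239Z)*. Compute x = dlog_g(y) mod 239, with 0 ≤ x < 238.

Baby-step giant-step with m = ceil(sqrt(238)) = 16.
Baby table (14^j mod 239 for j=0..15):
  0:1  1:14  2:196  3:115  4:176  5:74  6:80  7:164
  8:145  9:118  10:218  11:184  12:186  13:214  14:128  15:119
Giant step factor: 14^(-16) ≡ 34 (mod 239).
Scan 228·34^i mod 239 for i = 0, 1, …:
  i=0: 228   i=1: 104   i=2: 190   i=3: 7
  i=4: 238   i=5: 205   i=6: 39   i=7: 131
  i=8: 152   i=9: 149   i=10: 47   i=11: 164
Match at i=11, j=7: x = 11·16 + 7 = 183.

183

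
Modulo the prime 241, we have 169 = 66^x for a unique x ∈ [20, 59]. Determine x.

22

Compute 66^20 mod 241 = 237, then multiply by 66 repeatedly:
  66^20=237  66^21=218  66^22=169
Found 169 at exponent 22.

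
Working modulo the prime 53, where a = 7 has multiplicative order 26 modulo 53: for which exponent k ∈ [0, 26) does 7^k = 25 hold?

3

Successive powers of 7 modulo 53:
  7^0=1  7^1=7  7^2=49  7^3=25
So 7^3 ≡ 25 (mod 53), giving k = 3.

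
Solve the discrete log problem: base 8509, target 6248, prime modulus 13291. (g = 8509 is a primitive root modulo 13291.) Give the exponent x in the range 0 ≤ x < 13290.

Baby-step giant-step with m = ceil(sqrt(13290)) = 116.
Baby table (8509^j mod 13291 for j=0..115):
  0:1  1:8509  2:7004  3:192  4:12226  5:2377  6:10282  7:8176
  8:4490  9:7076  10:1454  11:11456  12:2910  13:57  14:6537  15:498
  16:10944  17:5750  18:2579  19:1270  20:847  21:3401  22:4602  23:3132
  24:1733  25:6378  26:3249  27:461  28:1804  29:12422  30:8766  31:802
  32:5935  33:8406  34:7783  35:9785  36:5741  37:5744  38:4689  39:12410
  40:12986  41:9791  42:3631  43:7895  44:5841  45:6020  46:666  47:5028
  48:12814  49:8253  50:8424  51:1453  52:2947  53:9197  54:13156  55:7602
  56:11412  57:662  58:10865  59:11380  60:7485  61:12684  62:5236  63:1692
  64:3075  65:8487  66:5880  67:5596  68:8002  69:12516  70:11152  71:7919
  72:10692  73:1333  74:5274  75:6050  76:3407  77:2492  78:5283  79:2885
  80:13279  81:4220  82:8989  83:10987  84:12780  85:11349  86:9526  87:8216
  88:12575  89:8125  90:9134  91:8729  92:4953  93:12607  94:1302  95:7315
  96:1582  97:10746  98:8925  99:11342  100:3127  101:12352  102:11231  103:2289
  104:5786  105:3210  106:885  107:7759  108:4934  109:10428  110:1136  111:3667
  112:8526  113:5456  114:12932  115:2199
Giant step factor: 8509^(-116) ≡ 4194 (mod 13291).
Scan 6248·4194^i mod 13291 for i = 0, 1, …:
  i=0: 6248   i=1: 7551   i=2: 9732   i=3: 12638
  i=4: 12555   i=5: 10019   i=6: 6835   i=7: 10594
  i=8: 12714   i=9: 12315     …   i=96: 3217
  i=97: 1733
Match at i=97, j=24: x = 97·116 + 24 = 11276.

11276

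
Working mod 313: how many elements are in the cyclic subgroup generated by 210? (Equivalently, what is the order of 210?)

26

The order of 210 must divide p − 1 = 312 = 2^3 · 3 · 13.
Divisors: 1, 2, 3, 4, 6, 8, 12, 13, 24, 26, 39, 52, 78, 104, 156, 312.
Check each in increasing order: 210^1 ≡ 210;  210^2 ≡ 280;  210^3 ≡ 269;  210^4 ≡ 150;  210^6 ≡ 58;  210^8 ≡ 277;  210^12 ≡ 234;  210^13 ≡ 312;  210^24 ≡ 294;  210^26 ≡ 1.
Smallest exponent giving 1 is 26.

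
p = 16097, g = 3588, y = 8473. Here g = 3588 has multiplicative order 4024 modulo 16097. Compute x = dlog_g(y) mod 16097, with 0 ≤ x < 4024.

Baby-step giant-step with m = ceil(sqrt(4024)) = 64.
Baby table (3588^j mod 16097 for j=0..63):
  0:1  1:3588  2:12241  3:8092  4:11205  5:9331  6:13965  7:12556
  8:11522  9:3840  10:14985  11:2200  12:6070  13:16016  14:15215  15:6493
  16:4525  17:9924  18:748  19:11722  20:13172  21:344  22:10900  23:9587
  24:14964  25:7337  26:6561  27:7054  28:5268  29:3706  30:1006  31:3800
  32:241  33:11567  34:4330  35:2435  36:12206  37:11288  38:1292  39:15857
  40:8118  41:7911  42:5657  43:15096  44:14140  45:12673  46:12796  47:3404
  48:12026  49:9328  50:3201  51:8027  52:3343  53:2419  54:3089  55:8596
  56:596  57:13644  58:3695  59:9829  60:14022  61:7811  62:991  63:14368
Giant step factor: 3588^(-64) ≡ 8134 (mod 16097).
Scan 8473·8134^i mod 16097 for i = 0, 1, …:
  i=0: 8473   i=1: 8125   i=2: 10565   i=3: 9924
Match at i=3, j=17: x = 3·64 + 17 = 209.

209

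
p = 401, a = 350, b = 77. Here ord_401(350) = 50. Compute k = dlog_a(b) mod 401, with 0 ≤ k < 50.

34

Baby-step giant-step with m = ceil(sqrt(50)) = 8.
Baby table (350^j mod 401 for j=0..7):
  0:1  1:350  2:195  3:80  4:331  5:362  6:385  7:14
Giant step factor: 350^(-8) ≡ 360 (mod 401).
Scan 77·360^i mod 401 for i = 0, 1, …:
  i=0: 77   i=1: 51   i=2: 315   i=3: 318
  i=4: 195
Match at i=4, j=2: k = 4·8 + 2 = 34.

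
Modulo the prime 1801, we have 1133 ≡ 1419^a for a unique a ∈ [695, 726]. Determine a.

697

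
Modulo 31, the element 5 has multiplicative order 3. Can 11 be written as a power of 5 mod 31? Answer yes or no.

11 ∈ ⟨5⟩ iff 11^3 ≡ 1 (mod 31), since |⟨5⟩| = 3.
11^3 mod 31 = 29.
Since 29 ≠ 1, 11 does not lie in the subgroup.

no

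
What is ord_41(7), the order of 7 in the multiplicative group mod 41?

40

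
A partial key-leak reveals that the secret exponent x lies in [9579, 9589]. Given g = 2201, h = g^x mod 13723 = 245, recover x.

9587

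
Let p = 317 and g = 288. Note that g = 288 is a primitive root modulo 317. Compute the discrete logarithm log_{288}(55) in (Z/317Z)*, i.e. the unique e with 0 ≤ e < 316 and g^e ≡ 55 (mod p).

209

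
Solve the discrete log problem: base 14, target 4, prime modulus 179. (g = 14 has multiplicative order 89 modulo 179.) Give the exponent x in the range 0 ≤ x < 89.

Baby-step giant-step with m = ceil(sqrt(89)) = 10.
Baby table (14^j mod 179 for j=0..9):
  0:1  1:14  2:17  3:59  4:110  5:108  6:80  7:46
  8:107  9:66
Giant step factor: 14^(-10) ≡ 142 (mod 179).
Scan 4·142^i mod 179 for i = 0, 1, …:
  i=0: 4   i=1: 31   i=2: 106   i=3: 16
  i=4: 124   i=5: 66
Match at i=5, j=9: x = 5·10 + 9 = 59.

59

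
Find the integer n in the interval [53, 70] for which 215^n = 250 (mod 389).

61

Compute 215^53 mod 389 = 342, then multiply by 215 repeatedly:
  215^53=342  215^54=9  215^55=379  215^56=184  215^57=271
  215^58=304  215^59=8  215^60=164  215^61=250
Found 250 at exponent 61.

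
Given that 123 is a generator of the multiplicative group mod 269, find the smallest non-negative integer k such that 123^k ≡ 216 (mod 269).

Baby-step giant-step with m = ceil(sqrt(268)) = 17.
Baby table (123^j mod 269 for j=0..16):
  0:1  1:123  2:65  3:194  4:190  5:236  6:245  7:7
  8:54  9:186  10:13  11:254  12:38  13:101  14:49  15:109
  16:226
Giant step factor: 123^(-17) ≡ 68 (mod 269).
Scan 216·68^i mod 269 for i = 0, 1, …:
  i=0: 216   i=1: 162   i=2: 256   i=3: 192
  i=4: 144   i=5: 108   i=6: 81   i=7: 128
  i=8: 96   i=9: 72   i=10: 54
Match at i=10, j=8: k = 10·17 + 8 = 178.

178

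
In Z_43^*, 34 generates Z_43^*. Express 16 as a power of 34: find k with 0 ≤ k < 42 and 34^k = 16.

12

Successive powers of 34 modulo 43:
  34^0=1  34^1=34  34^2=38  34^3=2  34^4=25  34^5=33
  34^6=4  34^7=7  34^8=23  34^9=8  34^10=14  34^11=3
  34^12=16
So 34^12 ≡ 16 (mod 43), giving k = 12.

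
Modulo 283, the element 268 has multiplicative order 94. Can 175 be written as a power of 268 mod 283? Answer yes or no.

175 ∈ ⟨268⟩ iff 175^94 ≡ 1 (mod 283), since |⟨268⟩| = 94.
175^94 mod 283 = 1.
Since 1 = 1, 175 lies in the subgroup.

yes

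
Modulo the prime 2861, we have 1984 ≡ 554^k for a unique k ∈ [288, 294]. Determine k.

Compute 554^288 mod 2861 = 1238, then multiply by 554 repeatedly:
  554^288=1238  554^289=2073  554^290=1181  554^291=1966  554^292=1984
Found 1984 at exponent 292.

292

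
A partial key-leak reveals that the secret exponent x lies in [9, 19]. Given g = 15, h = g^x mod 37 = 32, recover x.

17

Compute 15^9 mod 37 = 31, then multiply by 15 repeatedly:
  15^9=31  15^10=21  15^11=19  15^12=26  15^13=20
  15^14=4  15^15=23  15^16=12  15^17=32
Found 32 at exponent 17.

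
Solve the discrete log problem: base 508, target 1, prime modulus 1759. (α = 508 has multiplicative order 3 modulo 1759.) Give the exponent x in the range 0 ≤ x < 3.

0

Successive powers of 508 modulo 1759:
  508^0=1
So 508^0 ≡ 1 (mod 1759), giving x = 0.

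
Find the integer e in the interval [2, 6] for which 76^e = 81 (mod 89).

Compute 76^2 mod 89 = 80, then multiply by 76 repeatedly:
  76^2=80  76^3=28  76^4=81
Found 81 at exponent 4.

4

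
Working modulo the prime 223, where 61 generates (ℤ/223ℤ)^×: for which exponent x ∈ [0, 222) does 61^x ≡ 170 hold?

179

Baby-step giant-step with m = ceil(sqrt(222)) = 15.
Baby table (61^j mod 223 for j=0..14):
  0:1  1:61  2:153  3:190  4:217  5:80  6:197  7:198
  8:36  9:189  10:156  11:150  12:7  13:204  14:179
Giant step factor: 61^(-15) ≡ 195 (mod 223).
Scan 170·195^i mod 223 for i = 0, 1, …:
  i=0: 170   i=1: 146   i=2: 149   i=3: 65
  i=4: 187   i=5: 116   i=6: 97   i=7: 183
  i=8: 5   i=9: 83   i=10: 129   i=11: 179
Match at i=11, j=14: x = 11·15 + 14 = 179.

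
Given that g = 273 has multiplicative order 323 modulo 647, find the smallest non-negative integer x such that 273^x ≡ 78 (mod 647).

183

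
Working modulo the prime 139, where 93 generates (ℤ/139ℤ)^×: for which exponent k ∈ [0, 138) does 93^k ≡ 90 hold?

Baby-step giant-step with m = ceil(sqrt(138)) = 12.
Baby table (93^j mod 139 for j=0..11):
  0:1  1:93  2:31  3:103  4:127  5:135  6:45  7:15
  8:5  9:48  10:16  11:98
Giant step factor: 93^(-12) ≡ 44 (mod 139).
Scan 90·44^i mod 139 for i = 0, 1, …:
  i=0: 90   i=1: 68   i=2: 73   i=3: 15
Match at i=3, j=7: k = 3·12 + 7 = 43.

43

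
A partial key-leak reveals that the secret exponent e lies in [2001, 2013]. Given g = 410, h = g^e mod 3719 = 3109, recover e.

2002

Compute 410^2001 mod 3719 = 1087, then multiply by 410 repeatedly:
  410^2001=1087  410^2002=3109
Found 3109 at exponent 2002.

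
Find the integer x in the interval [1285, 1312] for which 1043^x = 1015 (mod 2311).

1287

Compute 1043^1285 mod 2311 = 1845, then multiply by 1043 repeatedly:
  1043^1285=1845  1043^1286=1583  1043^1287=1015
Found 1015 at exponent 1287.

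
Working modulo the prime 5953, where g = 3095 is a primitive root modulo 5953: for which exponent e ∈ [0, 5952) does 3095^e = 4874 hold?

2465

Baby-step giant-step with m = ceil(sqrt(5952)) = 78.
Baby table (3095^j mod 5953 for j=0..77):
  0:1  1:3095  2:648  3:5352  4:3194  5:3450  6:4021  7:3225
  8:4147  9:297  10:2453  11:1960  12:93  13:2091  14:734  15:3637
  16:5345  17:5341  18:4867  19:2275  20:4679  21:3809  22:1915  23:3690
  24:2696  25:3967  26:2779  27:4873  28:2986  29:2614  30:203  31:3220
  32:578  33:3010  34:5458  35:3849  36:702  37:5798  38:2468  39:761
  40:3860  41:4982  42:1020  43:1810  44:177  45:139  46:1589  47:777
  48:5756  49:3444  50:3310  51:5290  52:1800  53:4945  54:5565  55:1646
  56:4555  57:1021  58:4905  59:825  60:5491  61:4783  62:4227  63:3824
  64:716  65:1504  66:5587  67:4253  68:952  69:5658  70:3737  71:5289
  72:4658  73:4297  74:213  75:4405  76:1105  77:2953
Giant step factor: 3095^(-78) ≡ 3058 (mod 5953).
Scan 4874·3058^i mod 5953 for i = 0, 1, …:
  i=0: 4874   i=1: 4333   i=2: 4889   i=3: 2579
  i=4: 4810   i=5: 5070   i=6: 2448   i=7: 3063
  i=8: 2585   i=9: 5299     …   i=30: 1653
  i=31: 777
Match at i=31, j=47: e = 31·78 + 47 = 2465.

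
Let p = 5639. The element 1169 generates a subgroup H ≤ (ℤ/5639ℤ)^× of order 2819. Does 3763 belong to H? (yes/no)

3763 ∈ ⟨1169⟩ iff 3763^2819 ≡ 1 (mod 5639), since |⟨1169⟩| = 2819.
3763^2819 mod 5639 = 1.
Since 1 = 1, 3763 lies in the subgroup.

yes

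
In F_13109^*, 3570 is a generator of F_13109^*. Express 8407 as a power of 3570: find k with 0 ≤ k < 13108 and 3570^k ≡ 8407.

6490

Baby-step giant-step with m = ceil(sqrt(13108)) = 115.
Baby table (3570^j mod 13109 for j=0..114):
  0:1  1:3570  2:2952  3:12113  4:9928  5:9333  6:8841  7:9007
  8:11722  9:3612  10:8693  11:5007  12:7423  13:6821  14:7557  15:168
  16:9855  17:10903  18:3089  19:3061  20:7973  21:3971  22:5641  23:2946
  24:3802  25:5325  26:2200  27:1709  28:5445  29:11112  30:2006  31:3906
  32:9553  33:7701  34:2997  35:2346  36:11678  37:3840  38:9895  39:9504
  40:3188  41:2548  42:11823  43:10239  44:5338  45:9283  46:758  47:5606
  48:9086  49:5354  50:858  51:8663  52:2779  53:10626  54:10483  55:11224
  56:8576  57:6805  58:2873  59:5372  60:12682  61:9363  62:11069  63:5804
  64:8060  65:13054  66:285  67:8057  68:2344  69:4538  70:11045  71:11887
  72:2757  73:10740  74:11084  75:6918  76:13013  77:11223  78:5006  79:3853
  80:3869  81:8553  82:3349  83:522  84:2062  85:7191  86:4448  87:4361
  88:8387  89:634  90:8632  91:10090  92:10877  93:2032  94:4963  95:7651
  96:8023  97:12054  98:9042  99:5582  100:2060  101:51  102:11653  103:6353
  104:1640  105:8186  106:4059  107:5185  108:542  109:7917  110:686  111:10746
  112:6286  113:11521  114:7037
Giant step factor: 3570^(-115) ≡ 12017 (mod 13109).
Scan 8407·12017^i mod 13109 for i = 0, 1, …:
  i=0: 8407   i=1: 8965   i=2: 2643   i=3: 10933
  i=4: 3463   i=5: 6905   i=6: 10524   i=7: 4385
  i=8: 9474   i=9: 10502     …   i=55: 4681
  i=56: 858
Match at i=56, j=50: k = 56·115 + 50 = 6490.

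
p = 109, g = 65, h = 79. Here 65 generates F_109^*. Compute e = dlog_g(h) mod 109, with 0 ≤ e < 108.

13

Baby-step giant-step with m = ceil(sqrt(108)) = 11.
Baby table (65^j mod 109 for j=0..10):
  0:1  1:65  2:83  3:54  4:22  5:13  6:82  7:98
  8:48  9:68  10:60
Giant step factor: 65^(-11) ≡ 59 (mod 109).
Scan 79·59^i mod 109 for i = 0, 1, …:
  i=0: 79   i=1: 83
Match at i=1, j=2: e = 1·11 + 2 = 13.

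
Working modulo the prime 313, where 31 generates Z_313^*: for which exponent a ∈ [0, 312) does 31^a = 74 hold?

215

Baby-step giant-step with m = ceil(sqrt(312)) = 18.
Baby table (31^j mod 313 for j=0..17):
  0:1  1:31  2:22  3:56  4:171  5:293  6:6  7:186
  8:132  9:23  10:87  11:193  12:36  13:177  14:166  15:138
  16:209  17:219
Giant step factor: 31^(-18) ≡ 242 (mod 313).
Scan 74·242^i mod 313 for i = 0, 1, …:
  i=0: 74   i=1: 67   i=2: 251   i=3: 20
  i=4: 145   i=5: 34   i=6: 90   i=7: 183
  i=8: 153   i=9: 92   i=10: 41   i=11: 219
Match at i=11, j=17: a = 11·18 + 17 = 215.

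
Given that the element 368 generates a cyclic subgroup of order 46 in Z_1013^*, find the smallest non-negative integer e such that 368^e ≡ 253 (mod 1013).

Successive powers of 368 modulo 1013:
  368^0=1  368^1=368  368^2=695  368^3=484  368^4=837  368^5=64
  368^6=253
So 368^6 ≡ 253 (mod 1013), giving e = 6.

6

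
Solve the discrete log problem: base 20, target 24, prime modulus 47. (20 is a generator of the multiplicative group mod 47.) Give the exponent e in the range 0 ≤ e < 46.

2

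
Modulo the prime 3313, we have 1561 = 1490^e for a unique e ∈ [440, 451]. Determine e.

451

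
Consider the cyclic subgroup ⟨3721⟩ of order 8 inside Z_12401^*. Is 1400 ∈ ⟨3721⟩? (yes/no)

no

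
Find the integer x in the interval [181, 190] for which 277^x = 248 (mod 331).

Compute 277^181 mod 331 = 250, then multiply by 277 repeatedly:
  277^181=250  277^182=71  277^183=138  277^184=161  277^185=243
  277^186=118  277^187=248
Found 248 at exponent 187.

187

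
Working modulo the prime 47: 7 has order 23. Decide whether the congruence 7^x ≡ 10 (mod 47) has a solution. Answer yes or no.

no

⟨7⟩ has order 23; its elements mod 47 are {1, 2, 3, 4, 6, 7, 8, 9, 12, 14, 16, 17, 18, 21, 24, 25, 27, 28, 32, 34, 36, 37, 42}.
10 is not in this set.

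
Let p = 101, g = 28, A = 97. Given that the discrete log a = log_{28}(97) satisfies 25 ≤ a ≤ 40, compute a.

Compute 28^25 mod 101 = 91, then multiply by 28 repeatedly:
  28^25=91  28^26=23  28^27=38  28^28=54  28^29=98
  28^30=17  28^31=72  28^32=97
Found 97 at exponent 32.

32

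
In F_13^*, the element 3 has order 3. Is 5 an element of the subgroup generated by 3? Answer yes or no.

5 ∈ ⟨3⟩ iff 5^3 ≡ 1 (mod 13), since |⟨3⟩| = 3.
5^3 mod 13 = 8.
Since 8 ≠ 1, 5 does not lie in the subgroup.

no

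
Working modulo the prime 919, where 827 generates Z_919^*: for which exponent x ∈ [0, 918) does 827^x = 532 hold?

692

Baby-step giant-step with m = ceil(sqrt(918)) = 31.
Baby table (827^j mod 919 for j=0..30):
  0:1  1:827  2:193  3:624  4:489  5:43  6:639  7:28
  8:181  9:809  10:11  11:826  12:285  13:431  14:784  15:473
  16:596  17:308  18:153  19:628  20:121  21:815  22:378  23:146
  24:353  25:608  26:123  27:631  28:764  29:475  30:412
Giant step factor: 827^(-31) ≡ 629 (mod 919).
Scan 532·629^i mod 919 for i = 0, 1, …:
  i=0: 532   i=1: 112   i=2: 604   i=3: 369
  i=4: 513   i=5: 108   i=6: 845   i=7: 323
  i=8: 68   i=9: 498     …   i=21: 282
  i=22: 11
Match at i=22, j=10: x = 22·31 + 10 = 692.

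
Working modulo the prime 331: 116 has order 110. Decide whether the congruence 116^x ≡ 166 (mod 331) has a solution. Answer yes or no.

no

166 ∈ ⟨116⟩ iff 166^110 ≡ 1 (mod 331), since |⟨116⟩| = 110.
166^110 mod 331 = 31.
Since 31 ≠ 1, 166 does not lie in the subgroup.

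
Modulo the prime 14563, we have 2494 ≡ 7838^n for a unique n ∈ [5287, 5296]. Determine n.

Compute 7838^5287 mod 14563 = 10495, then multiply by 7838 repeatedly:
  7838^5287=10495  7838^5288=7986  7838^5289=2494
Found 2494 at exponent 5289.

5289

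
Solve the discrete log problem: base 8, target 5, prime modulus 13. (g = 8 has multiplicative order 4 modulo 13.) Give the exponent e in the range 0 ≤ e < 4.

3

Successive powers of 8 modulo 13:
  8^0=1  8^1=8  8^2=12  8^3=5
So 8^3 ≡ 5 (mod 13), giving e = 3.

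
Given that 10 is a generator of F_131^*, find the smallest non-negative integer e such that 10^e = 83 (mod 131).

Successive powers of 10 modulo 131:
  10^0=1  10^1=10  10^2=100  10^3=83
So 10^3 ≡ 83 (mod 131), giving e = 3.

3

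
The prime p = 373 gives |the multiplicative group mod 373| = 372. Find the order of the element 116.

186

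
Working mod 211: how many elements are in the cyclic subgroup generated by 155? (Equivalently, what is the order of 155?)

The order of 155 must divide p − 1 = 210 = 2 · 3 · 5 · 7.
Divisors: 1, 2, 3, 5, 6, 7, 10, 14, 15, 21, 30, 35, 42, 70, 105, 210.
Check each in increasing order: 155^1 ≡ 155;  155^2 ≡ 182;  155^3 ≡ 147;  155^5 ≡ 168;  155^6 ≡ 87;  155^7 ≡ 192;  155^10 ≡ 161;  155^14 ≡ 150;  155^15 ≡ 40;  155^21 ≡ 104;  155^30 ≡ 123;  155^35 ≡ 197;  155^42 ≡ 55;  155^70 ≡ 196;  155^105 ≡ 210;  155^210 ≡ 1.
Smallest exponent giving 1 is 210.

210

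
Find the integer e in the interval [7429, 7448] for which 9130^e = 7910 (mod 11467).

7444

Compute 9130^7429 mod 11467 = 1675, then multiply by 9130 repeatedly:
  9130^7429=1675  9130^7430=7239  9130^7431=7749  9130^7432=8447  9130^7433=5535
  9130^7434=10948  9130^7435=8868  9130^7436=7820  9130^7437=3058  9130^7438=8862
  9130^7439=10375  9130^7440=6330  9130^7441=10687  9130^7442=11074  9130^7443=1081
  9130^7444=7910
Found 7910 at exponent 7444.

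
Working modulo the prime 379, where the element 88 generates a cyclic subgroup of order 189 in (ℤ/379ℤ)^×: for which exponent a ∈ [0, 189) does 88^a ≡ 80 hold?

Baby-step giant-step with m = ceil(sqrt(189)) = 14.
Baby table (88^j mod 379 for j=0..13):
  0:1  1:88  2:164  3:30  4:366  5:372  6:142  7:368
  8:169  9:91  10:49  11:143  12:77  13:333
Giant step factor: 88^(-14) ≡ 213 (mod 379).
Scan 80·213^i mod 379 for i = 0, 1, …:
  i=0: 80   i=1: 364   i=2: 216   i=3: 149
  i=4: 280   i=5: 137   i=6: 377   i=7: 332
  i=8: 222   i=9: 290   i=10: 372
Match at i=10, j=5: a = 10·14 + 5 = 145.

145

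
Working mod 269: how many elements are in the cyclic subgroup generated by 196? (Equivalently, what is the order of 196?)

The order of 196 must divide p − 1 = 268 = 2^2 · 67.
Divisors: 1, 2, 4, 67, 134, 268.
Check each in increasing order: 196^1 ≡ 196;  196^2 ≡ 218;  196^4 ≡ 180;  196^67 ≡ 1.
Smallest exponent giving 1 is 67.

67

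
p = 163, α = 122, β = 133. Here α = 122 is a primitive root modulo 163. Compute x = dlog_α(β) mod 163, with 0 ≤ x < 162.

Baby-step giant-step with m = ceil(sqrt(162)) = 13.
Baby table (122^j mod 163 for j=0..12):
  0:1  1:122  2:51  3:28  4:156  5:124  6:132  7:130
  8:49  9:110  10:54  11:68  12:146
Giant step factor: 122^(-13) ≡ 29 (mod 163).
Scan 133·29^i mod 163 for i = 0, 1, …:
  i=0: 133   i=1: 108   i=2: 35   i=3: 37
  i=4: 95   i=5: 147   i=6: 25   i=7: 73
  i=8: 161   i=9: 105   i=10: 111   i=11: 122
Match at i=11, j=1: x = 11·13 + 1 = 144.

144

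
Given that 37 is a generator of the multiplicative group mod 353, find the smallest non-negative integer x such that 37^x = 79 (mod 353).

345

Baby-step giant-step with m = ceil(sqrt(352)) = 19.
Baby table (37^j mod 353 for j=0..18):
  0:1  1:37  2:310  3:174  4:84  5:284  6:271  7:143
  8:349  9:205  10:172  11:10  12:17  13:276  14:328  15:134
  16:16  17:239  18:18
Giant step factor: 37^(-19) ≡ 150 (mod 353).
Scan 79·150^i mod 353 for i = 0, 1, …:
  i=0: 79   i=1: 201   i=2: 145   i=3: 217
  i=4: 74   i=5: 157   i=6: 252   i=7: 29
  i=8: 114   i=9: 156     …   i=17: 100
  i=18: 174
Match at i=18, j=3: x = 18·19 + 3 = 345.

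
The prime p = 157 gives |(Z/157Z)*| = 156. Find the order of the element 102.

156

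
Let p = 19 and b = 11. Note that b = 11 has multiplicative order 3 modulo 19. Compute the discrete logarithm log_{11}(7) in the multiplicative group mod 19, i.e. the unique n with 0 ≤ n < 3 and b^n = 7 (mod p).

2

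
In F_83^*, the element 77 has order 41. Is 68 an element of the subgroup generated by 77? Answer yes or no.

yes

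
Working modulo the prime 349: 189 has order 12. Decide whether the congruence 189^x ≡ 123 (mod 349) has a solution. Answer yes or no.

123 ∈ ⟨189⟩ iff 123^12 ≡ 1 (mod 349), since |⟨189⟩| = 12.
123^12 mod 349 = 1.
Since 1 = 1, 123 lies in the subgroup.

yes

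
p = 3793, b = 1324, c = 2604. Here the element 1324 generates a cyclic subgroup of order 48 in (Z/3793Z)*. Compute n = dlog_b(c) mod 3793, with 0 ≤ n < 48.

20

Baby-step giant-step with m = ceil(sqrt(48)) = 7.
Baby table (1324^j mod 3793 for j=0..6):
  0:1  1:1324  2:610  3:3524  4:386  5:2802  6:294
Giant step factor: 1324^(-7) ≡ 757 (mod 3793).
Scan 2604·757^i mod 3793 for i = 0, 1, …:
  i=0: 2604   i=1: 2661   i=2: 294
Match at i=2, j=6: n = 2·7 + 6 = 20.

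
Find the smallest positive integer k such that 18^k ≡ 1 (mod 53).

52

The order of 18 must divide p − 1 = 52 = 2^2 · 13.
Divisors: 1, 2, 4, 13, 26, 52.
Check each in increasing order: 18^1 ≡ 18;  18^2 ≡ 6;  18^4 ≡ 36;  18^13 ≡ 23;  18^26 ≡ 52;  18^52 ≡ 1.
Smallest exponent giving 1 is 52.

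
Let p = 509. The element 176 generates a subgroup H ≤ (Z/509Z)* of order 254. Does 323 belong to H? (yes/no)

no

323 ∈ ⟨176⟩ iff 323^254 ≡ 1 (mod 509), since |⟨176⟩| = 254.
323^254 mod 509 = 508.
Since 508 ≠ 1, 323 does not lie in the subgroup.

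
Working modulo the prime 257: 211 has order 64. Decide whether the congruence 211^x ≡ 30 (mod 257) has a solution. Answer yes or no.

yes

30 ∈ ⟨211⟩ iff 30^64 ≡ 1 (mod 257), since |⟨211⟩| = 64.
30^64 mod 257 = 1.
Since 1 = 1, 30 lies in the subgroup.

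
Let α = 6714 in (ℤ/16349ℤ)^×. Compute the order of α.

16348

The order of 6714 must divide p − 1 = 16348 = 2^2 · 61 · 67.
Divisors: 1, 2, 4, 61, 67, 122, 134, 244, 268, 4087, 8174, 16348.
Check each in increasing order: 6714^1 ≡ 6714;  6714^2 ≡ 3603;  6714^4 ≡ 503;  6714^61 ≡ 4737;  6714^67 ≡ 15135;  6714^122 ≡ 8341;  6714^134 ≡ 2386;  6714^244 ≡ 7286;  6714^268 ≡ 3544;  6714^4087 ≡ 3972;  6714^8174 ≡ 16348;  6714^16348 ≡ 1.
Smallest exponent giving 1 is 16348.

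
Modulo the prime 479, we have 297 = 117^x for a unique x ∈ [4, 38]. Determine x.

10

Compute 117^4 mod 479 = 89, then multiply by 117 repeatedly:
  117^4=89  117^5=354  117^6=224  117^7=342  117^8=257
  117^9=371  117^10=297
Found 297 at exponent 10.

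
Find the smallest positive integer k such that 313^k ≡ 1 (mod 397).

396

The order of 313 must divide p − 1 = 396 = 2^2 · 3^2 · 11.
Divisors: 1, 2, 3, 4, 6, 9, 11, 12, 18, 22, 33, 36, 44, 66, 99, 132, 198, 396.
Check each in increasing order: 313^1 ≡ 313;  313^2 ≡ 307;  313^3 ≡ 17;  313^4 ≡ 160;  313^6 ≡ 289;  313^9 ≡ 149;  313^11 ≡ 88;  313^12 ≡ 151;  313^18 ≡ 366;  313^22 ≡ 201;  313^33 ≡ 220;  313^36 ≡ 167;  313^44 ≡ 304;  313^66 ≡ 363;  313^99 ≡ 63;  313^132 ≡ 362;  313^198 ≡ 396;  313^396 ≡ 1.
Smallest exponent giving 1 is 396.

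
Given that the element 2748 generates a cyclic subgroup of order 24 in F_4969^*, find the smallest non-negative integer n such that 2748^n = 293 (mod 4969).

7

Successive powers of 2748 modulo 4969:
  2748^0=1  2748^1=2748  2748^2=3593  2748^3=161  2748^4=187  2748^5=2069
  2748^6=1076  2748^7=293
So 2748^7 ≡ 293 (mod 4969), giving n = 7.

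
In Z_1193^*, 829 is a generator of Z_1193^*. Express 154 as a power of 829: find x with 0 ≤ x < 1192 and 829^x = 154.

Baby-step giant-step with m = ceil(sqrt(1192)) = 35.
Baby table (829^j mod 1193 for j=0..34):
  0:1  1:829  2:73  3:867  4:557  5:62  6:99  7:947
  8:69  9:1130  10:265  11:173  12:257  13:699  14:866  15:921
  16:1182  17:425  18:390  19:7  20:1031  21:511  22:104  23:320
  24:434  25:693  26:664  27:483  28:752  29:662  30:18  31:606
  32:121  33:97  34:482
Giant step factor: 829^(-35) ≡ 1162 (mod 1193).
Scan 154·1162^i mod 1193 for i = 0, 1, …:
  i=0: 154   i=1: 1191   i=2: 62
Match at i=2, j=5: x = 2·35 + 5 = 75.

75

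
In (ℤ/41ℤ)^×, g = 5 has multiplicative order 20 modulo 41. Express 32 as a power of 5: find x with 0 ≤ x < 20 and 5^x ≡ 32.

Successive powers of 5 modulo 41:
  5^0=1  5^1=5  5^2=25  5^3=2  5^4=10  5^5=9
  5^6=4  5^7=20  5^8=18  5^9=8  5^10=40  5^11=36
  5^12=16  5^13=39  5^14=31  5^15=32
So 5^15 ≡ 32 (mod 41), giving x = 15.

15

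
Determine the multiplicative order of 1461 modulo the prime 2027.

The order of 1461 must divide p − 1 = 2026 = 2 · 1013.
Divisors: 1, 2, 1013, 2026.
Check each in increasing order: 1461^1 ≡ 1461;  1461^2 ≡ 90;  1461^1013 ≡ 1.
Smallest exponent giving 1 is 1013.

1013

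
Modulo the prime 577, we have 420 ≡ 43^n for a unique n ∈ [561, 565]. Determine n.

562

Compute 43^561 mod 577 = 466, then multiply by 43 repeatedly:
  43^561=466  43^562=420
Found 420 at exponent 562.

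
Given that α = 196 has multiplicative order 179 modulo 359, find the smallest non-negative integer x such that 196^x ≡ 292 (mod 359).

84

Baby-step giant-step with m = ceil(sqrt(179)) = 14.
Baby table (196^j mod 359 for j=0..13):
  0:1  1:196  2:3  3:229  4:9  5:328  6:27  7:266
  8:81  9:80  10:243  11:240  12:11  13:2
Giant step factor: 196^(-14) ≡ 272 (mod 359).
Scan 292·272^i mod 359 for i = 0, 1, …:
  i=0: 292   i=1: 85   i=2: 144   i=3: 37
  i=4: 12   i=5: 33   i=6: 1
Match at i=6, j=0: x = 6·14 + 0 = 84.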